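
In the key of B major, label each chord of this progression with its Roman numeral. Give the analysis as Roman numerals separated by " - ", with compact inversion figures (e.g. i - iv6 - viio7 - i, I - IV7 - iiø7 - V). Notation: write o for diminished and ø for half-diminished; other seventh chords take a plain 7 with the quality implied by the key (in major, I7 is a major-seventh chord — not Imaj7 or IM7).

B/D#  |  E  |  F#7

I6 - IV - V7

B/D# has root B, degree 1 in B major, so I6.
E: root E is the subdominant; major triad there is IV.
F#7: dominant seventh chord on F# = scale degree 5 → V7.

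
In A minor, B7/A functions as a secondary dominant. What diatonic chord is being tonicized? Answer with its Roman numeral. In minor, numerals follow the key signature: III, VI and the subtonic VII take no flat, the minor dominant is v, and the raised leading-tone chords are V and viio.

The chord is a dominant seventh chord on B.
A dominant resolves down a perfect fifth: B → E. In A minor, E is scale degree 5, i.e. V.

V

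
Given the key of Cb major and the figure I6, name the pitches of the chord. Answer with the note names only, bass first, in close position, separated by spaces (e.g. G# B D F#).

Eb Gb Cb

In Cb major, the first degree is Cb, and the diatonic chord built there is a major triad.
That chord is spelled Cb-Eb-Gb.
The figured bass 6 indicates first inversion, placing the third (Eb) in the bass: Eb-Gb-Cb.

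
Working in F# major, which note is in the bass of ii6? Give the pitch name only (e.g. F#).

ii in F# major has root G#; the chord is G#-B-D#.
The figure 6 means first inversion — the third is in the bass.

B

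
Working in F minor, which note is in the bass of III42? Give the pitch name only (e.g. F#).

G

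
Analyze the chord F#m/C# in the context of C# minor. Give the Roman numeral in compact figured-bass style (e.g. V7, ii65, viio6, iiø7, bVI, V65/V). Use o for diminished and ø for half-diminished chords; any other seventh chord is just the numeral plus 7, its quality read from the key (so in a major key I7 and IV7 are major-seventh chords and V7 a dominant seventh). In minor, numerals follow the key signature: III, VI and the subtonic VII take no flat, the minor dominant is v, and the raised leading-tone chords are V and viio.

iv64

Stacked in thirds the chord is F#-A-C#: a minor triad on F#.
F# is scale degree 4 in C# minor, and a minor triad on that degree is written iv.
With C# in the bass the chord is in second inversion, so the figured bass is 64.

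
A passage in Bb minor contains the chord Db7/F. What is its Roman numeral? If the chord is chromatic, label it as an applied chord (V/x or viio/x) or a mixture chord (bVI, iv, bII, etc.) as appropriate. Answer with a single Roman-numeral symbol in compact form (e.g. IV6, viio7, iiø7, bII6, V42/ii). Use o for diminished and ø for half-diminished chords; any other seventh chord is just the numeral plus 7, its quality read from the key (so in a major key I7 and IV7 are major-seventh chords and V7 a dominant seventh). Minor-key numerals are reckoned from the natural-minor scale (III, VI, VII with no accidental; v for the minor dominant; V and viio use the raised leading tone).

The pitches Db-F-Ab-Cb form a dominant seventh chord rooted on Db.
Db is not a diatonic chord root with this quality in Bb minor, but it lies a perfect fifth above Gb (VI), so the chord functions as an applied dominant of VI.
With F in the bass the chord is in first inversion, so the figured bass is 65.

V65/VI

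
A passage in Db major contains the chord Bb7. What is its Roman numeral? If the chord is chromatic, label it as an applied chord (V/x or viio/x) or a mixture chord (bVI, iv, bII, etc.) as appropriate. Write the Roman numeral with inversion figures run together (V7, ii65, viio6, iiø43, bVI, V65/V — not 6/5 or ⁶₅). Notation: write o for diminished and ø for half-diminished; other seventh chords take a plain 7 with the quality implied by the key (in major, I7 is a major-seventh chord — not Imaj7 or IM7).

V7/ii

The pitches Bb-D-F-Ab form a dominant seventh chord rooted on Bb.
Bb is not a diatonic chord root with this quality in Db major, but it lies a perfect fifth above Eb (ii), so the chord functions as an applied dominant of ii.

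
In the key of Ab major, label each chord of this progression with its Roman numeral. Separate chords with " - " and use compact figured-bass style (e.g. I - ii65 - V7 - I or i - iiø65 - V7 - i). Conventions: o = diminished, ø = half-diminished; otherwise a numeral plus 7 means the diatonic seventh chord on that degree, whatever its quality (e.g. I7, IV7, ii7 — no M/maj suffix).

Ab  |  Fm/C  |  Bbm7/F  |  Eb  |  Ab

Ab has root Ab, degree 1 in Ab major, so I.
Fm/C: minor triad on F = scale degree 6 → vi64.
Bbm7/F has root Bb, degree 2 in Ab major, so ii43.
Eb has root Eb, degree 5 in Ab major, so V.
Ab: root Ab is the tonic; major triad there is I.

I - vi64 - ii43 - V - I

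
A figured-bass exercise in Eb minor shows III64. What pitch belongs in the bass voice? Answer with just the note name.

III in Eb minor has root Gb; the chord is Gb-Bb-Db.
The figure 64 means second inversion — the fifth is in the bass.

Db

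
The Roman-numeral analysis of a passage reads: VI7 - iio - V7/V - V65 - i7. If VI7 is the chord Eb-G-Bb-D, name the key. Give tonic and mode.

The anchor chord is a major seventh chord on Eb, labeled VI7.
Counting down 5 scale steps from Eb places the tonic on G; a major seventh chord on degree 6 is diatonic only in minor.

G minor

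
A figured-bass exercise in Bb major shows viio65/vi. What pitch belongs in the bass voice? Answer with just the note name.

The applied chord viio65/vi is rooted on F#: F#-A-C-Eb.
The figure 65 means first inversion — the third is in the bass.

A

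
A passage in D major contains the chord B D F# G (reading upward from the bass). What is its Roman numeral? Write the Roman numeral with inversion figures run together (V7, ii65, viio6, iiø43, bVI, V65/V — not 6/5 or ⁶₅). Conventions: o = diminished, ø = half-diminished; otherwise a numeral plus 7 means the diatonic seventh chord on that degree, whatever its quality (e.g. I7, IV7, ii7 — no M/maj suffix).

IV65

The pitches G-B-D-F# form a major seventh chord rooted on G.
In D major, G is the subdominant; the diatonic major seventh chord there is IV7.
With B in the bass the chord is in first inversion, so the figured bass is 65.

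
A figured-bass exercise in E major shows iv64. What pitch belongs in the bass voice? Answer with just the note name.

E

iv in E major has root A; the chord is A-C-E.
The figure 64 means second inversion — the fifth is in the bass.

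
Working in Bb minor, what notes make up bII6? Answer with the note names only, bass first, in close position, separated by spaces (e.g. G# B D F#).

Scale degree 2 in Bb minor is C; lowering it a half step gives Cb. bII6 is the Neapolitan sixth — a major triad on the lowered second degree, here in its customary first inversion.
So the chord is Cb-Eb-Gb.
The figured bass 6 indicates first inversion, placing the third (Eb) in the bass: Eb-Gb-Cb.

Eb Gb Cb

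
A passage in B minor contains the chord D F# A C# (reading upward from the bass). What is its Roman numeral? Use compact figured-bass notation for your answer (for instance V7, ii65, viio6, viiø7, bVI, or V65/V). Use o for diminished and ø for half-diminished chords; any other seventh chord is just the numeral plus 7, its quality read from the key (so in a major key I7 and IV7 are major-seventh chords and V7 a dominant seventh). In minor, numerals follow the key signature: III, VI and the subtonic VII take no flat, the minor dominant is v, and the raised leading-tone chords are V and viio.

III7

Stacked in thirds the chord is D-F#-A-C#: a major seventh chord on D.
In B minor, D is the mediant; the diatonic major seventh chord there is III7.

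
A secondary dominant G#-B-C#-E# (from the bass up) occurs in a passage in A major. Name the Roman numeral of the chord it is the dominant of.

The chord is a dominant seventh chord on C#.
A dominant resolves down a perfect fifth: C# → F#. In A major, F# is scale degree 6, i.e. vi.

vi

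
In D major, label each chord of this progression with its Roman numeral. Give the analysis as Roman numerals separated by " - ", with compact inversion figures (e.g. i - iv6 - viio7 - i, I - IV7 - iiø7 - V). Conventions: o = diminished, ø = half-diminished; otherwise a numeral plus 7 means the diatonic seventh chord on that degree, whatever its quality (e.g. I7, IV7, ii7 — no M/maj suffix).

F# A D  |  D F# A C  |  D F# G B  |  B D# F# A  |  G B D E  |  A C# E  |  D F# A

F#-A-D has root D, degree 1 in D major, so I6.
D-F#-A-C: chromatic; D is V of IV, so V7/IV.
D-F#-G-B: root G is the subdominant; major seventh chord there is IV43.
B-D#-F#-A is the secondary dominant of ii (dominant seventh chord on B): V7/ii.
G-B-D-E has root E, degree 2 in D major, so ii65.
A-C#-E has root A, degree 5 in D major, so V.
D-F#-A: root D is the tonic; major triad there is I.

I6 - V7/IV - IV43 - V7/ii - ii65 - V - I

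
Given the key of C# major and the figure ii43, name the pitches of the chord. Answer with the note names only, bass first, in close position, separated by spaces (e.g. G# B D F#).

A# C# D# F#

In C# major, the second degree is D#, and the diatonic chord built there is a minor seventh chord.
That chord is spelled D#-F#-A#-C#.
With the 43 figure the chord is in second inversion; from the bass A# upward in close position it reads A#-C#-D#-F#.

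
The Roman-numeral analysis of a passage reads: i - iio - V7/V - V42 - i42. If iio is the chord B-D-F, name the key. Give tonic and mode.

A minor

iio is given as B-D-F — a diminished triad with root B.
If B is scale degree 2 and the mode makes that degree carry a diminished triad, the tonic is A and the mode is minor.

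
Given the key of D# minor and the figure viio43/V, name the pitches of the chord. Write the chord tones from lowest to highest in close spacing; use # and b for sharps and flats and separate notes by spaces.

viio43/V is a secondary leading-tone chord. The target V is A# in D# minor; the applied chord is rooted a semitone below, on G##.
Building a fully diminished seventh chord on G## gives G##-B#-D#-F#.
The figured bass 43 indicates second inversion, placing the fifth (D#) in the bass: D#-F#-G##-B#.

D# F# G## B#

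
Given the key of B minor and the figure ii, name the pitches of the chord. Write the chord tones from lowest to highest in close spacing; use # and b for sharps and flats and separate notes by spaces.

C# E G#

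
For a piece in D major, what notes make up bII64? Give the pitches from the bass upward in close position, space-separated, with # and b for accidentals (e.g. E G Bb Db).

Bb Eb G

Scale degree 2 in D major is E; lowering it a half step gives Eb. bII64 is the Neapolitan chord — a major triad on the lowered second degree.
So the chord is Eb-G-Bb, a major triad.
The figured bass 64 indicates second inversion, placing the fifth (Bb) in the bass: Bb-Eb-G.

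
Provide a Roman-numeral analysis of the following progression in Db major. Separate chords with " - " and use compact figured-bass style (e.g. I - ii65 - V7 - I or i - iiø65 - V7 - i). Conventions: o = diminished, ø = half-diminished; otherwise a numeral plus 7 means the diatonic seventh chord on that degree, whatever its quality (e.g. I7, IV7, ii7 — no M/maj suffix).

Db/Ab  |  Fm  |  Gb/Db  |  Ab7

I64 - iii - IV64 - V7

Db/Ab: major triad on Db = scale degree 1 → I64.
Fm: root F is the mediant; minor triad there is iii.
Gb/Db has root Gb, degree 4 in Db major, so IV64.
Ab7: dominant seventh chord on Ab = scale degree 5 → V7.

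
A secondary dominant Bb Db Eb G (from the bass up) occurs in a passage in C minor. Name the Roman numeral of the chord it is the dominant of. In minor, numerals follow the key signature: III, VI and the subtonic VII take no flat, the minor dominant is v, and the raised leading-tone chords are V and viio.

VI

The chord is a dominant seventh chord on Eb.
A dominant resolves down a perfect fifth: Eb → Ab. In C minor, Ab is scale degree 6, i.e. VI.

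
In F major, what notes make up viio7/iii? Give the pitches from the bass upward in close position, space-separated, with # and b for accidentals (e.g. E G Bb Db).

G# B D F

The slash marks an applied leading-tone chord: viio of iii. In F major, iii is A, so the leading tone to it is G#, a half step below.
Building a fully diminished seventh chord on G# gives G#-B-D-F.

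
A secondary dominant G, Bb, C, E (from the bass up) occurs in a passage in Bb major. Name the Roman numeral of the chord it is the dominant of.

V

The chord is a dominant seventh chord on C.
A dominant resolves down a perfect fifth: C → F. In Bb major, F is scale degree 5, i.e. V.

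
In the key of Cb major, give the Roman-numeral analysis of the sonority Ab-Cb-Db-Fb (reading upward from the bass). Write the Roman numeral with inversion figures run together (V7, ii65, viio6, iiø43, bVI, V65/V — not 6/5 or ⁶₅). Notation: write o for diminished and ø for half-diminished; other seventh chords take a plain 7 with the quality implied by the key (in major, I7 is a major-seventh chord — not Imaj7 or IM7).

ii43

Stacked in thirds the chord is Db-Fb-Ab-Cb: a minor seventh chord on Db.
Db is scale degree 2 in Cb major, and a minor seventh chord on that degree is written ii7.
With Ab in the bass the chord is in second inversion, so the figured bass is 43.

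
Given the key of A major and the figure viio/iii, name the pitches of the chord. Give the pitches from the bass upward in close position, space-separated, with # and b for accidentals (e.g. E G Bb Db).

B# D# F#

The slash marks an applied leading-tone chord: viio of iii. In A major, iii is C#, so the leading tone to it is B#, a half step below.
Building a diminished triad on B# gives B#-D#-F#.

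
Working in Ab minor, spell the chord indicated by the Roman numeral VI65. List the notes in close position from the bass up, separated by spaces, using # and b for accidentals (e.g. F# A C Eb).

The numeral's case and figure indicate a major seventh chord. In Ab minor its root, scale degree 6, is Fb.
That chord is spelled Fb-Ab-Cb-Eb.
With the 65 figure the chord is in first inversion; from the bass Ab upward in close position it reads Ab-Cb-Eb-Fb.

Ab Cb Eb Fb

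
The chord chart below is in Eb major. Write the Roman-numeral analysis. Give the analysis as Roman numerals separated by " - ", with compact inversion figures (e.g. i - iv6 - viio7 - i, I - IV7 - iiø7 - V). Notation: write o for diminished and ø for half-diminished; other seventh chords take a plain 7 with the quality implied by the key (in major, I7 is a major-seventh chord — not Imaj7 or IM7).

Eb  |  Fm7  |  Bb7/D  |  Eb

I - ii7 - V65 - I

Eb has root Eb, degree 1 in Eb major, so I.
Fm7: root F is the supertonic; minor seventh chord there is ii7.
Bb7/D: root Bb is the dominant; dominant seventh chord there is V65.
Eb: root Eb is the tonic; major triad there is I.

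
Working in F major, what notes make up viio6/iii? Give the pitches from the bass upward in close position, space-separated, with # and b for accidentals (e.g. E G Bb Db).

B D G#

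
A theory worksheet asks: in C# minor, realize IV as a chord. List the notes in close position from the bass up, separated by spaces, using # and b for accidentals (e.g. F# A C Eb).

F# A# C#

Scale degree 4 in C# minor is F#; here the chord built on it is altered to a major triad. IV is the major subdominant, borrowed from the parallel major.
So the chord is F#-A#-C#, a major triad.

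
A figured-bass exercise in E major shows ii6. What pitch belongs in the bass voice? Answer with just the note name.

A

ii in E major has root F#; the chord is F#-A-C#.
The figure 6 means first inversion — the third is in the bass.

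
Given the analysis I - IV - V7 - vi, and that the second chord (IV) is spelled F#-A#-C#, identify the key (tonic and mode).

C# major

The chord F# is a major triad rooted on F#; its label is IV.
If F# is scale degree 4 and the mode makes that degree carry a major triad, the tonic is C# and the mode is major.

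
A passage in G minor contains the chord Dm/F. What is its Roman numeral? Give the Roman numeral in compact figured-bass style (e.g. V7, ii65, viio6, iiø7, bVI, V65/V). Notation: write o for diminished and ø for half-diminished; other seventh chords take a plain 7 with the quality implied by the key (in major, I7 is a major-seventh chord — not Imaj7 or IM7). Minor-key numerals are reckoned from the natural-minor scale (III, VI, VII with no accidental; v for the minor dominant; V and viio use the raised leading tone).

v6

The pitches D-F-A form a minor triad rooted on D.
D is scale degree 5 in G minor, and a minor triad on that degree is written v.
With F in the bass the chord is in first inversion, so the figured bass is 6.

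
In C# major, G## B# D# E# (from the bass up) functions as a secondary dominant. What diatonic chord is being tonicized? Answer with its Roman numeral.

vi

The chord is a dominant seventh chord on E#.
A dominant resolves down a perfect fifth: E# → A#. In C# major, A# is scale degree 6, i.e. vi.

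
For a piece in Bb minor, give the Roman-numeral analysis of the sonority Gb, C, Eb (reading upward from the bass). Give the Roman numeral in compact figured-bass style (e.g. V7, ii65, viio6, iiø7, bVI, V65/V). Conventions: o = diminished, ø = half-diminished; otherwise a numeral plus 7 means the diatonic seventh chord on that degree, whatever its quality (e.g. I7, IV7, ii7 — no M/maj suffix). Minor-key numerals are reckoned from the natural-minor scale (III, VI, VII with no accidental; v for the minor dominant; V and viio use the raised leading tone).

iio64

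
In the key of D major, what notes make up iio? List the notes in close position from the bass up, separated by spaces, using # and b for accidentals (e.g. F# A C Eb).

Scale degree 2 in D major is E; here the chord built on it is altered to a diminished triad. iio is the diminished supertonic triad, borrowed from the parallel minor.
So the chord is E-G-Bb.

E G Bb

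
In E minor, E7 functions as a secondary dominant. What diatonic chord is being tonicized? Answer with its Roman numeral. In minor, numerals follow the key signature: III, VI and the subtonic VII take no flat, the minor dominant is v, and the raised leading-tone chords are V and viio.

The chord is a dominant seventh chord on E.
A dominant resolves down a perfect fifth: E → A. In E minor, A is scale degree 4, i.e. iv.

iv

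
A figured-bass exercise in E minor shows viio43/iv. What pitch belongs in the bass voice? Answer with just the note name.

The applied chord viio43/iv is rooted on G#: G#-B-D-F.
The figure 43 means second inversion — the fifth is in the bass.

D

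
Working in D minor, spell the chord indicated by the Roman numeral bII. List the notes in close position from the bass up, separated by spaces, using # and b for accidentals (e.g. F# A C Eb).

Eb G Bb

Scale degree 2 in D minor is E; lowering it a half step gives Eb. bII is the Neapolitan chord — a major triad on the lowered second degree.
So the chord is Eb-G-Bb.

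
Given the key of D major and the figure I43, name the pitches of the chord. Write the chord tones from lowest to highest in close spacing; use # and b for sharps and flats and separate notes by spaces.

A C# D F#

In D major, scale degree 1 is D, and the diatonic chord built there is a major seventh chord.
That chord is spelled D-F#-A-C#.
With the 43 figure the chord is in second inversion; from the bass A upward in close position it reads A-C#-D-F#.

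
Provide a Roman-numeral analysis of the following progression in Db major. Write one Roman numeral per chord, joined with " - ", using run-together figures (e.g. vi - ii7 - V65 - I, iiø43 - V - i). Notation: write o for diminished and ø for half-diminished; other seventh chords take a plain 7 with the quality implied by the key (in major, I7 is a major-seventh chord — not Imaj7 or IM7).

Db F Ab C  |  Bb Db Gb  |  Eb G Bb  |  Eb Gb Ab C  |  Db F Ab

Db-F-Ab-C has root Db, degree 1 in Db major, so I7.
Bb-Db-Gb has root Gb, degree 4 in Db major, so IV6.
Eb-G-Bb: a major triad on Eb, the applied dominant of V → V/V.
Eb-Gb-Ab-C has root Ab, degree 5 in Db major, so V43.
Db-F-Ab has root Db, degree 1 in Db major, so I.

I7 - IV6 - V/V - V43 - I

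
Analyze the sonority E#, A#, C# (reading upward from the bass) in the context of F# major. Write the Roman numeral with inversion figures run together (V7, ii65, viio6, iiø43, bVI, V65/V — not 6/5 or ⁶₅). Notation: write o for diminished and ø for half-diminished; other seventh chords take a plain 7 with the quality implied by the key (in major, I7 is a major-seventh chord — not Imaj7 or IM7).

iii64

Stacked in thirds the chord is A#-C#-E#: a minor triad on A#.
A# is scale degree 3 in F# major, and a minor triad on that degree is written iii.
With E# in the bass the chord is in second inversion, so the figured bass is 64.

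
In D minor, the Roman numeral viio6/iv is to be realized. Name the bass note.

A

The applied chord viio6/iv is rooted on F#: F#-A-C.
The figure 6 means first inversion — the third is in the bass.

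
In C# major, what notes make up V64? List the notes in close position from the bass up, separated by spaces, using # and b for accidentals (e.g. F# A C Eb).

D# G# B#

In C# major, scale degree 5 is G#, and the diatonic chord built there is a major triad.
That chord is spelled G#-B#-D#.
The figured bass 64 indicates second inversion, placing the fifth (D#) in the bass: D#-G#-B#.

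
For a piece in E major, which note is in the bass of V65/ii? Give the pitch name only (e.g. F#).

E#

The applied chord V65/ii is rooted on C#: C#-E#-G#-B.
The figure 65 means first inversion — the third is in the bass.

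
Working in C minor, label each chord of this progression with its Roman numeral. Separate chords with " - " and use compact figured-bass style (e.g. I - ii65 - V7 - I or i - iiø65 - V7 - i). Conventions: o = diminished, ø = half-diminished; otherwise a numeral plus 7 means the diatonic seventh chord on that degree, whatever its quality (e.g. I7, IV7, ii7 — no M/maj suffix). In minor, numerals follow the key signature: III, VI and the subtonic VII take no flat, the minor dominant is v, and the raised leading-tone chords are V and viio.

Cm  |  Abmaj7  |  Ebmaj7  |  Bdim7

i - VI7 - III7 - viio7

Cm has root C, degree 1 in C minor, so i.
Abmaj7 has root Ab, degree 6 in C minor, so VI7.
Ebmaj7: major seventh chord on Eb = scale degree 3 → III7.
Bdim7: root B is the leading tone; fully diminished seventh chord there is viio7.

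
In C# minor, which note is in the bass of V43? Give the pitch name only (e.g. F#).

V in C# minor has root G#; the chord is G#-B#-D#-F#.
The figure 43 means second inversion — the fifth is in the bass.

D#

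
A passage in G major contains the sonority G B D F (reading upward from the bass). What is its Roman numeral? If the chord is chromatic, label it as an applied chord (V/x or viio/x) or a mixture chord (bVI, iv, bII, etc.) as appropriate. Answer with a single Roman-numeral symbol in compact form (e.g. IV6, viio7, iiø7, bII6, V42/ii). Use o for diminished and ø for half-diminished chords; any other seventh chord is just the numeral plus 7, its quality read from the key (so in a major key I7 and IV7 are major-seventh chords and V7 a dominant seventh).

V7/IV

Stacked in thirds the chord is G-B-D-F: a dominant seventh chord on G.
G is not a diatonic chord root with this quality in G major, but it lies a perfect fifth above C (IV), so the chord functions as an applied dominant of IV.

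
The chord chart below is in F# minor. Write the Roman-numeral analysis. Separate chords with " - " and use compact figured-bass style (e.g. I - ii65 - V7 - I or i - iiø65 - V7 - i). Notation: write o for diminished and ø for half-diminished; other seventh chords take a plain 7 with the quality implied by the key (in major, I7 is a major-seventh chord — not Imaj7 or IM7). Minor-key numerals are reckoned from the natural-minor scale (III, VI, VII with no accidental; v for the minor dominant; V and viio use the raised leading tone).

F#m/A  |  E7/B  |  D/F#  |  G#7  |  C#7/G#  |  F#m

F#m/A has root F#, degree 1 in F# minor, so i6.
E7/B: root E is the subtonic; dominant seventh chord there is VII43.
D/F#: major triad on D = scale degree 6 → VI6.
G#7: chromatic; G# is V of V, so V7/V.
C#7/G#: root C# is the dominant; dominant seventh chord there is V43.
F#m has root F#, degree 1 in F# minor, so i.

i6 - VII43 - VI6 - V7/V - V43 - i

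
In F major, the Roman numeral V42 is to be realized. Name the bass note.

Bb

V in F major has root C; the chord is C-E-G-Bb.
The figure 42 means third inversion — the seventh is in the bass.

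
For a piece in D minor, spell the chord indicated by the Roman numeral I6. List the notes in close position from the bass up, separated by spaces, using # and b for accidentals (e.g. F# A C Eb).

Scale degree 1 in D minor is D; here the chord built on it is altered to a major triad. I6 is the major tonic (Picardy third), borrowed from the parallel major.
So the chord is D-F#-A, a major triad.
The figured bass 6 indicates first inversion, placing the third (F#) in the bass: F#-A-D.

F# A D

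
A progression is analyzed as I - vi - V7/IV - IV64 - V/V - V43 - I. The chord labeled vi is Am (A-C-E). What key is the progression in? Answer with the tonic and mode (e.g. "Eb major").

The chord Am is a minor triad rooted on A; its label is vi.
If A is scale degree 6 and the mode makes that degree carry a minor triad, the tonic is C and the mode is major.

C major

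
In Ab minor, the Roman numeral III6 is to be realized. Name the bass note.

III in Ab minor has root Cb; the chord is Cb-Eb-Gb.
The figure 6 means first inversion — the third is in the bass.

Eb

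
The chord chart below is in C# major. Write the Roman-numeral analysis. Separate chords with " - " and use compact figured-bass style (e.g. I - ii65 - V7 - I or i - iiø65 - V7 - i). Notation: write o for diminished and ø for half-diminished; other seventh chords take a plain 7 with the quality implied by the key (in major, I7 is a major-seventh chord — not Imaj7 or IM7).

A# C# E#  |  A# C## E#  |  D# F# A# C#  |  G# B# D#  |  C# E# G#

A#-C#-E# has root A#, degree 6 in C# major, so vi.
A#-C##-E#: a major triad on A#, the applied dominant of ii → V/ii.
D#-F#-A#-C# has root D#, degree 2 in C# major, so ii7.
G#-B#-D#: root G# is the dominant; major triad there is V.
C#-E#-G#: major triad on C# = scale degree 1 → I.

vi - V/ii - ii7 - V - I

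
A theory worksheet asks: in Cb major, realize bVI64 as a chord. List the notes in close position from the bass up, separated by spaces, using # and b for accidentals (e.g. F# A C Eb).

Ebb Abb Cb

Scale degree 6 in Cb major is Ab; lowering it a half step gives Abb. bVI64 is a major triad on the lowered sixth degree, borrowed from the parallel minor.
So the chord is Abb-Cb-Ebb.
With the 64 figure the chord is in second inversion; from the bass Ebb upward in close position it reads Ebb-Abb-Cb.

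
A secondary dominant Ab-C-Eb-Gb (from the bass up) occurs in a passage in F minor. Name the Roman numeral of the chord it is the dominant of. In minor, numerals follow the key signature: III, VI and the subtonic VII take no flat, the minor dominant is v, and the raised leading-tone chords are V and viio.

The chord is a dominant seventh chord on Ab.
A dominant resolves down a perfect fifth: Ab → Db. In F minor, Db is scale degree 6, i.e. VI.

VI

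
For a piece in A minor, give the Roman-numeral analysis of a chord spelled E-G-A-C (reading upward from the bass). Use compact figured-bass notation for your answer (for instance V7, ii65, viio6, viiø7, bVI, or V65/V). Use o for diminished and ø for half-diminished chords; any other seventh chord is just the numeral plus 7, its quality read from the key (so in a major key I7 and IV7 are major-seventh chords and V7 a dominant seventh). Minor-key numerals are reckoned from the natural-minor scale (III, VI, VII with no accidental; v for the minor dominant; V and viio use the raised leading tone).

Stacked in thirds the chord is A-C-E-G: a minor seventh chord on A.
In A minor, A is the tonic; the diatonic minor seventh chord there is i7.
With E in the bass the chord is in second inversion, so the figured bass is 43.

i43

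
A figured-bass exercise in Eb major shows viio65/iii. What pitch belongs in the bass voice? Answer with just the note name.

A

The applied chord viio65/iii is rooted on F#: F#-A-C-Eb.
The figure 65 means first inversion — the third is in the bass.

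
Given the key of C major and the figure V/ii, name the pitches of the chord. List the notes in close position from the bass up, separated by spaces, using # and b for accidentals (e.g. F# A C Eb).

A C# E

V/ii is a secondary dominant — the dominant triad of ii. ii in C major is D, so the applied chord's root is A, a perfect fifth above.
Building a major triad on A gives A-C#-E.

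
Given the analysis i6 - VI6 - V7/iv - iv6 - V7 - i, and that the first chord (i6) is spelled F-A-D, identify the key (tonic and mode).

D minor

The chord Dm/F is a minor triad rooted on D; its label is i6.
If D is scale degree 1 and the mode makes that degree carry a minor triad, the tonic is D and the mode is minor.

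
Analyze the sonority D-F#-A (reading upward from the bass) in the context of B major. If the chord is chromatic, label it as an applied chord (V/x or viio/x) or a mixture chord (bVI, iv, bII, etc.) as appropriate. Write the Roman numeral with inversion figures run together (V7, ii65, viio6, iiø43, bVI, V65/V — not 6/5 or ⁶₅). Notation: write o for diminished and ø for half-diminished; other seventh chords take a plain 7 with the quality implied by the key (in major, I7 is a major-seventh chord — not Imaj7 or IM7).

Stacked in thirds the chord is D-F#-A: a major triad on D.
D is the lowered third degree of B major (diatonic 3 would be D#). This is a major triad on the lowered third degree, borrowed from the parallel minor.

bIII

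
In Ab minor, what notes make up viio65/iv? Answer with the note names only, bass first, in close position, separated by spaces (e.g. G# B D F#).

Eb Gb Bbb C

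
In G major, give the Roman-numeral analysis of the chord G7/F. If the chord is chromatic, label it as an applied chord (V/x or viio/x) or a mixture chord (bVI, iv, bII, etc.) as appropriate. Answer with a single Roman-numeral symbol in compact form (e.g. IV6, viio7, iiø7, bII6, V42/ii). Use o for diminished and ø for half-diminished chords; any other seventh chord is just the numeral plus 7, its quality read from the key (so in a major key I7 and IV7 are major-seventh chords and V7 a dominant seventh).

Stacked in thirds the chord is G-B-D-F: a dominant seventh chord on G.
G is not a diatonic chord root with this quality in G major, but it lies a perfect fifth above C (IV), so the chord functions as an applied dominant of IV.
With F in the bass the chord is in third inversion, so the figured bass is 42.

V42/IV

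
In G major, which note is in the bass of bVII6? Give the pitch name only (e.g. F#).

bVII in G major has root F; the chord is F-A-C.
The figure 6 means first inversion — the third is in the bass.

A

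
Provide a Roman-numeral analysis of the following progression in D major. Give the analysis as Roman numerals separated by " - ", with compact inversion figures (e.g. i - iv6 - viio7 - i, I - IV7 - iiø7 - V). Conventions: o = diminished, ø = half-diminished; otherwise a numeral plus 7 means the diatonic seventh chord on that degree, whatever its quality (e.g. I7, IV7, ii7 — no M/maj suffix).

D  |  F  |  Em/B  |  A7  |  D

I - bIII - ii64 - V7 - I

D: root D is the tonic; major triad there is I.
F: F with this quality isn't in the key; it's bIII, borrowed from the parallel minor.
Em/B: root E is the supertonic; minor triad there is ii64.
A7: root A is the dominant; dominant seventh chord there is V7.
D: major triad on D = scale degree 1 → I.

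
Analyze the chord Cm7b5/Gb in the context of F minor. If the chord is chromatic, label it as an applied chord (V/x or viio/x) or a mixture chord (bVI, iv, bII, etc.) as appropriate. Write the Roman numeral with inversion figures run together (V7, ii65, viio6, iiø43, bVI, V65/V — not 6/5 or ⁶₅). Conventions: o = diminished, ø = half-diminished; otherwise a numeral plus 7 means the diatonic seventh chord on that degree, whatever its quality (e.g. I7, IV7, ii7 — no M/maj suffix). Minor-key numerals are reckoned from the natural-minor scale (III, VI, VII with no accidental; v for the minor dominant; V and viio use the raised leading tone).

The pitches C-Eb-Gb-Bb form a half-diminished seventh chord rooted on C.
C sits a half step below Db (VI in F minor); a diminished chord there is the applied leading-tone chord of VI.
With Gb in the bass the chord is in second inversion, so the figured bass is 43.

viiø43/VI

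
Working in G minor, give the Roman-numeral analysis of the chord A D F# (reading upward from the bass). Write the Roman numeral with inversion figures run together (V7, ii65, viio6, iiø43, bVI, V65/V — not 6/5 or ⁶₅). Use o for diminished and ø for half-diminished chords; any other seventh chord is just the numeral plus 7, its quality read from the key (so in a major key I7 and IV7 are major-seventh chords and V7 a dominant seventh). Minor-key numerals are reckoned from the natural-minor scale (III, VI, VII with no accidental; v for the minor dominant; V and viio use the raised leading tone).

V64

The pitches D-F#-A form a major triad rooted on D.
D is scale degree 5 in G minor, and a major triad on that degree is written V.
With A in the bass the chord is in second inversion, so the figured bass is 64.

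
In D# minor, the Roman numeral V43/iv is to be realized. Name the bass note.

A#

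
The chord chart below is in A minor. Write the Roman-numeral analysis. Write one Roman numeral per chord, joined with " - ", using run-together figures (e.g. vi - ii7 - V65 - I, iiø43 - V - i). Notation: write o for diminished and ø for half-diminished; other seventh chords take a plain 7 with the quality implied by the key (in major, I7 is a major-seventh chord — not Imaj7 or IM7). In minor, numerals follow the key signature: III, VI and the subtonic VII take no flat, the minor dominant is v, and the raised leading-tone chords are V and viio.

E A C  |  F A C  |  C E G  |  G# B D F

i64 - VI - III - viio7

E-A-C: root A is the tonic; minor triad there is i64.
F-A-C has root F, degree 6 in A minor, so VI.
C-E-G: root C is the mediant; major triad there is III.
G#-B-D-F: fully diminished seventh chord on G# = scale degree 7 → viio7.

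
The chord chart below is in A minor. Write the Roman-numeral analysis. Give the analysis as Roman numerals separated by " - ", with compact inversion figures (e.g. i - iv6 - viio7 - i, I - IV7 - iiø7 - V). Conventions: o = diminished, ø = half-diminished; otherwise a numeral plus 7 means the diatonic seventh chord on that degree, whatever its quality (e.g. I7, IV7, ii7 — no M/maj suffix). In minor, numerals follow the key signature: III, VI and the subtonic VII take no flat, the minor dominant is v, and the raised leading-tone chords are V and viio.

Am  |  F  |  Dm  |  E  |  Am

Am has root A, degree 1 in A minor, so i.
F has root F, degree 6 in A minor, so VI.
Dm has root D, degree 4 in A minor, so iv.
E: root E is the dominant; major triad there is V.
Am has root A, degree 1 in A minor, so i.

i - VI - iv - V - i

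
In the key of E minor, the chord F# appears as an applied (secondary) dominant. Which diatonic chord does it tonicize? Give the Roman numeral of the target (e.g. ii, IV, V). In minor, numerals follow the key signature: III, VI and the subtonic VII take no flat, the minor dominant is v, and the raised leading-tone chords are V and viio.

V

The chord is a major triad on F#.
A dominant resolves down a perfect fifth: F# → B. In E minor, B is scale degree 5, i.e. V.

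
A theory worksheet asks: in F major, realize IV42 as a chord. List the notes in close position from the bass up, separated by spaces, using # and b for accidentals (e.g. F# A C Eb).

A Bb D F

In F major, the subdominant is Bb, and the diatonic chord built there is a major seventh chord.
Stacking thirds from Bb gives Bb-D-F-A.
With the 42 figure the chord is in third inversion; from the bass A upward in close position it reads A-Bb-D-F.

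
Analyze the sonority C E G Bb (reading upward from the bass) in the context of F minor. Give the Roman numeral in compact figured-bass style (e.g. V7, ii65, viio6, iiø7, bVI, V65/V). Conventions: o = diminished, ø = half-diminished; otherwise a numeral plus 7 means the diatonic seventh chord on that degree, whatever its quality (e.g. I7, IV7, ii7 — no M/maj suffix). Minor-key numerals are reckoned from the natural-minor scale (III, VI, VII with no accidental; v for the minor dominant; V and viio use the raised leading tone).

The pitches C-E-G-Bb form a dominant seventh chord rooted on C.
In F minor, C is the dominant; the diatonic dominant seventh chord there is V7.

V7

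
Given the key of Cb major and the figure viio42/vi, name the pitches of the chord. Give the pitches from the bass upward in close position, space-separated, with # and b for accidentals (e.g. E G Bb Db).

viio42/vi is a secondary leading-tone chord. The target vi is Ab in Cb major; the applied chord is rooted a semitone below, on G.
Building a fully diminished seventh chord on G gives G-Bb-Db-Fb.
With the 42 figure the chord is in third inversion; from the bass Fb upward in close position it reads Fb-G-Bb-Db.

Fb G Bb Db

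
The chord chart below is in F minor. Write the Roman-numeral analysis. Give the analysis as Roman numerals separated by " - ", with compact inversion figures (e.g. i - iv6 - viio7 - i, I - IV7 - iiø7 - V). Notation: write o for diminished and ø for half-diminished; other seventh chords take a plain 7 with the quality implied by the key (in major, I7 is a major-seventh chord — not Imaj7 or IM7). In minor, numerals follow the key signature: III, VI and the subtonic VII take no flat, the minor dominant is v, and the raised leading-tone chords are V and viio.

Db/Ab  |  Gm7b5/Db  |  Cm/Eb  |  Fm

Db/Ab: root Db is the submediant; major triad there is VI64.
Gm7b5/Db: half-diminished seventh chord on G = scale degree 2 → iiø43.
Cm/Eb: minor triad on C = scale degree 5 → v6.
Fm: minor triad on F = scale degree 1 → i.

VI64 - iiø43 - v6 - i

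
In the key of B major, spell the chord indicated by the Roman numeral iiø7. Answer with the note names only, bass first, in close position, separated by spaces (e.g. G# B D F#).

C# E G B

iiø7 is the half-diminished supertonic seventh, borrowed from the parallel minor. In B major that root is C#.
So the chord is C#-E-G-B, a half-diminished seventh chord.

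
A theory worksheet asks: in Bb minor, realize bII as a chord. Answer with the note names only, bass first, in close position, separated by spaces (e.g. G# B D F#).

Cb Eb Gb

bII is the Neapolitan chord — a major triad on the lowered second degree. In Bb minor that root is Cb.
So the chord is Cb-Eb-Gb, a major triad.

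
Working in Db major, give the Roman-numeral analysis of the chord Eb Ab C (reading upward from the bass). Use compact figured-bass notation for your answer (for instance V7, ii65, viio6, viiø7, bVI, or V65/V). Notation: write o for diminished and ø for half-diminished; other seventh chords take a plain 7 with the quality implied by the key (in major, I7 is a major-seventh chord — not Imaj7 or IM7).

Stacked in thirds the chord is Ab-C-Eb: a major triad on Ab.
In Db major, Ab is the dominant; the diatonic major triad there is V.
With Eb in the bass the chord is in second inversion, so the figured bass is 64.

V64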